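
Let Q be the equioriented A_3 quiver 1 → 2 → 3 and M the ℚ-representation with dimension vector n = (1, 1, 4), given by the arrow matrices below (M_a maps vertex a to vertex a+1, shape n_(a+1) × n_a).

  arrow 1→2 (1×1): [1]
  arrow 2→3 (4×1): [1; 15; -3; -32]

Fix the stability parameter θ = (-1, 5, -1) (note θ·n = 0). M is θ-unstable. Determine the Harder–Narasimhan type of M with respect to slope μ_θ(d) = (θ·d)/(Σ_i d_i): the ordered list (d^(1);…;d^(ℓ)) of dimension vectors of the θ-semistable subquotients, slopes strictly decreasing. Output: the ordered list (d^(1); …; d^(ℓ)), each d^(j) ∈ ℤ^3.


Interval decomposition of M: I[1,3], I[3,3]^3.
HN type (ℓ=2): μ^(1)=2; μ^(2)=-1

((0, 1, 1); (1, 0, 3))


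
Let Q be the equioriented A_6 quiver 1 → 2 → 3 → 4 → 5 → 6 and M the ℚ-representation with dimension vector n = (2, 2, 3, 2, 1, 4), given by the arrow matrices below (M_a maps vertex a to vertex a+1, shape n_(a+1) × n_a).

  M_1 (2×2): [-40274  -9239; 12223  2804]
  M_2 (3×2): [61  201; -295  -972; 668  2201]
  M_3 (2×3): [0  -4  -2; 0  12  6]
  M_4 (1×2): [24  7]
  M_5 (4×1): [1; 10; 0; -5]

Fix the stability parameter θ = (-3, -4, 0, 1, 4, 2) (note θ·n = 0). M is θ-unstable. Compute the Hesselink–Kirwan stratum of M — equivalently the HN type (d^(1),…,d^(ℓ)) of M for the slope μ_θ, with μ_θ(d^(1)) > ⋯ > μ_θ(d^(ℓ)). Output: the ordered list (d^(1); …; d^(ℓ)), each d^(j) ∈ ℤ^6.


Barcode: M ≅ I[1,3], I[1,6], I[3,3], I[4,4], I[6,6]^3. HN layers by μ_θ (5 steps, strictly decreasing):
  μ^(1)=3; μ^(2)=2; μ^(3)=1; μ^(4)=0; μ^(5)=-7/2

((0, 0, 0, 0, 1, 1); (0, 0, 0, 0, 0, 3); (0, 0, 0, 2, 0, 0); (0, 0, 3, 0, 0, 0); (2, 2, 0, 0, 0, 0))


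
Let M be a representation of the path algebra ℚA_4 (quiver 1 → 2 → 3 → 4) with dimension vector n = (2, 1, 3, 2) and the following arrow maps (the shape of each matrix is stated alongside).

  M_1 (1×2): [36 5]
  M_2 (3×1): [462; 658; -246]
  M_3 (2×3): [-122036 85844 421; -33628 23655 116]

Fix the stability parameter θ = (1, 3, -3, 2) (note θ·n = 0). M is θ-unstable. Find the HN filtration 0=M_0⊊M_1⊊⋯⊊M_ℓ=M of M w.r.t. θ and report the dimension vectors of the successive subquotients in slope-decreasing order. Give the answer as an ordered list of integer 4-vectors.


Barcode: M ≅ I[1,1], I[1,4], I[3,3], I[3,4]. HN layers by μ_θ (4 steps, strictly decreasing):
  μ^(1)=2; μ^(2)=1; μ^(3)=1/3; μ^(4)=-3

((0, 0, 0, 2); (1, 0, 0, 0); (1, 1, 1, 0); (0, 0, 2, 0))


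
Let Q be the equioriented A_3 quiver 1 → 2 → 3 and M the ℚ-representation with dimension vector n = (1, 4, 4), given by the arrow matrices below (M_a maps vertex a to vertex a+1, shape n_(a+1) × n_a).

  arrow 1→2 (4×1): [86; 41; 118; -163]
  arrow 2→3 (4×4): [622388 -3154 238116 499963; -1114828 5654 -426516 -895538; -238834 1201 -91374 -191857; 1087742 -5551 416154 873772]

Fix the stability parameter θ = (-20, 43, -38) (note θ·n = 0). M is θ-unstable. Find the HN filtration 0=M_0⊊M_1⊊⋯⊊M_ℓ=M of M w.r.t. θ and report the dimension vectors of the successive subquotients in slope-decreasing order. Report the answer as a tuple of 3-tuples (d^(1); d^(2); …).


Interval decomposition of M: I[1,3], I[2,2]^2, I[2,3], I[3,3]^2.
HN type (ℓ=4): μ^(1)=43; μ^(2)=5/2; μ^(3)=-20; μ^(4)=-38

((0, 2, 0); (0, 2, 2); (1, 0, 0); (0, 0, 2))


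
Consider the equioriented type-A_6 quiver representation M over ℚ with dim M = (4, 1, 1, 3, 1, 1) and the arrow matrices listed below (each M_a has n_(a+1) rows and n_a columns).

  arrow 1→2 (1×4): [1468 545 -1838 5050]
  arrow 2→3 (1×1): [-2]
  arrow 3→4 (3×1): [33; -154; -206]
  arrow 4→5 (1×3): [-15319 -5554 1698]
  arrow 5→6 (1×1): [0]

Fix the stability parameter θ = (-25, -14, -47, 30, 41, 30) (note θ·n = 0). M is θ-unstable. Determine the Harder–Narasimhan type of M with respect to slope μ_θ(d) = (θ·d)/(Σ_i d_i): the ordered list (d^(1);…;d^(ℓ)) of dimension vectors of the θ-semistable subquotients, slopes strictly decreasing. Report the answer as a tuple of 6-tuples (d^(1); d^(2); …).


Via rank(M_{q-1}∘⋯∘M_p): M ≅ I[1,1]^3, I[1,5], I[4,4]^2, I[6,6].
μ_θ-semistable layers: μ^(1)=41; μ^(2)=30; μ^(3)=-25; μ^(4)=-86/3

((0, 0, 0, 0, 1, 0); (0, 0, 0, 3, 0, 1); (3, 0, 0, 0, 0, 0); (1, 1, 1, 0, 0, 0))


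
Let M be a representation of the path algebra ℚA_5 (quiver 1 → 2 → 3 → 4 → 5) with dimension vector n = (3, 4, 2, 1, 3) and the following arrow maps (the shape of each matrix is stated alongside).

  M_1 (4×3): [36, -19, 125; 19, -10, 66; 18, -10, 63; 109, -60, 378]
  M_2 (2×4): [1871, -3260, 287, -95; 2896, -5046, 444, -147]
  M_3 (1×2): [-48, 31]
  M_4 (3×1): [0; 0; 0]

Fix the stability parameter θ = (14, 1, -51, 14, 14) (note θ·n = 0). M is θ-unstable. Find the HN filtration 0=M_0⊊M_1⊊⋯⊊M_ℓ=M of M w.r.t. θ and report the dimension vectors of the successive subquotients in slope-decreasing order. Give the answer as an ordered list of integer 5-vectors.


Barcode: M ≅ I[1,2], I[1,3], I[1,4], I[2,2], I[5,5]^3. HN layers by μ_θ (4 steps, strictly decreasing):
  μ^(1)=14; μ^(2)=15/2; μ^(3)=1; μ^(4)=-12

((0, 0, 0, 1, 3); (1, 1, 0, 0, 0); (0, 1, 0, 0, 0); (2, 2, 2, 0, 0))


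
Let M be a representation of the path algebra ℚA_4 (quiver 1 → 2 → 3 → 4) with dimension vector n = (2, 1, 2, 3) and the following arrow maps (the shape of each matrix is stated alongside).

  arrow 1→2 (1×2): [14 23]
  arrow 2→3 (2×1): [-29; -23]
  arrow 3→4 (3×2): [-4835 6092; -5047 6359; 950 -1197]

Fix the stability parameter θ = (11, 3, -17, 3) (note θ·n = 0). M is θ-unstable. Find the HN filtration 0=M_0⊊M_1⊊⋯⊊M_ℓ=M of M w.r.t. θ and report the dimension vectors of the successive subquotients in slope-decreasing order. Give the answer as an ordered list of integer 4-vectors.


Interval decomposition of M: I[1,1], I[1,4], I[3,4], I[4,4].
HN type (ℓ=4): μ^(1)=11; μ^(2)=3; μ^(3)=-1; μ^(4)=-17

((1, 0, 0, 0); (0, 0, 0, 3); (1, 1, 1, 0); (0, 0, 1, 0))


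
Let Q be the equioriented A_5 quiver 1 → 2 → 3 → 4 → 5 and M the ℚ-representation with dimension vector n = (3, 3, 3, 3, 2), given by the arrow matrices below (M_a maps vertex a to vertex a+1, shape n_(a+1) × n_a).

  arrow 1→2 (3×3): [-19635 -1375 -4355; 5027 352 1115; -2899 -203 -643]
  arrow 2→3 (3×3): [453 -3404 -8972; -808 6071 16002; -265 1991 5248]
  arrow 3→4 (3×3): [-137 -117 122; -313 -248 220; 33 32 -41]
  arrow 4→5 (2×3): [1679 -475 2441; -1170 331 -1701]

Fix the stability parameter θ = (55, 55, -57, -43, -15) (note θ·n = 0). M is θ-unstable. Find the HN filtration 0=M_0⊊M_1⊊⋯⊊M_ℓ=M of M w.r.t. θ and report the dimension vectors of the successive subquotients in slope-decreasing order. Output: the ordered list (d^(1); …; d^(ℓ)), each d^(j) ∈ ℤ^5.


Via rank(M_{q-1}∘⋯∘M_p): M ≅ I[1,1], I[1,4], I[1,5], I[2,5].
μ_θ-semistable layers: μ^(1)=55; μ^(2)=5/2; μ^(3)=-1; μ^(4)=-15

((1, 0, 0, 0, 0); (1, 1, 1, 1, 0); (1, 1, 1, 1, 1); (0, 1, 1, 1, 1))


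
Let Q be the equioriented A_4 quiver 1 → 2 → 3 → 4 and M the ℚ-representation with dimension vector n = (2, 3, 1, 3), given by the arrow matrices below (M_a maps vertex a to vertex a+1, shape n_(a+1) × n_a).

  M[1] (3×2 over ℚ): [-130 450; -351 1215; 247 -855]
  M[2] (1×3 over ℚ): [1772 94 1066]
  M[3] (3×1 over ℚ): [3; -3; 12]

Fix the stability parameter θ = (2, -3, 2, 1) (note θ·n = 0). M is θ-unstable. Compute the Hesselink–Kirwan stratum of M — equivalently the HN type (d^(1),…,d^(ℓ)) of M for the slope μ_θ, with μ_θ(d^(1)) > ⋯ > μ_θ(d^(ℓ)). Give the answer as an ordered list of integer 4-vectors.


Barcode: M ≅ I[1,1], I[1,4], I[2,2]^2, I[4,4]^2. HN layers by μ_θ (5 steps, strictly decreasing):
  μ^(1)=2; μ^(2)=3/2; μ^(3)=1; μ^(4)=-1/2; μ^(5)=-3

((1, 0, 0, 0); (0, 0, 1, 1); (0, 0, 0, 2); (1, 1, 0, 0); (0, 2, 0, 0))


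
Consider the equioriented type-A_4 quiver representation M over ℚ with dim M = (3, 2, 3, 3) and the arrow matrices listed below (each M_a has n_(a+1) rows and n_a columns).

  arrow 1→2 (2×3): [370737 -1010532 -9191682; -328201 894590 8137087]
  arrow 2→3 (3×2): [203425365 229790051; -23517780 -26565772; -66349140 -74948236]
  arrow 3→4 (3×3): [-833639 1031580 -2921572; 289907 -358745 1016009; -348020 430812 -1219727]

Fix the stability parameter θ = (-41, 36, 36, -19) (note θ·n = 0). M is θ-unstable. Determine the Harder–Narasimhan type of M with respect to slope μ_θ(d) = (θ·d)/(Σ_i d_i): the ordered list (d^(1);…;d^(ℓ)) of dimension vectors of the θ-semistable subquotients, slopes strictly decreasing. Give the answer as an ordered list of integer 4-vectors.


Barcode: M ≅ I[1,1], I[1,2], I[1,4], I[3,4]^2. HN layers by μ_θ (4 steps, strictly decreasing):
  μ^(1)=36; μ^(2)=53/3; μ^(3)=17/2; μ^(4)=-41

((0, 1, 0, 0); (0, 1, 1, 1); (0, 0, 2, 2); (3, 0, 0, 0))


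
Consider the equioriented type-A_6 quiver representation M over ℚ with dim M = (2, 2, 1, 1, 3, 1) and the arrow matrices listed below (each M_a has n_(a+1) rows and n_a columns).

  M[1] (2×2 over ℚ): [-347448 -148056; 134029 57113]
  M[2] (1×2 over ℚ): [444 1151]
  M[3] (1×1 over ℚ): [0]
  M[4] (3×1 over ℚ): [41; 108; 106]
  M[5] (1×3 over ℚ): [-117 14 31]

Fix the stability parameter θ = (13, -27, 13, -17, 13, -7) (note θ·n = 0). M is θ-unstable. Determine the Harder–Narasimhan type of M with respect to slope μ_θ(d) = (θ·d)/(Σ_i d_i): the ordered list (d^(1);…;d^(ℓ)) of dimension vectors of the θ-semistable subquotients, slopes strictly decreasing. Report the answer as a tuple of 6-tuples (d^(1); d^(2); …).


Via rank(M_{q-1}∘⋯∘M_p): M ≅ I[1,1], I[1,3], I[2,2], I[4,6], I[5,5]^2.
μ_θ-semistable layers: μ^(1)=13; μ^(2)=3; μ^(3)=-7; μ^(4)=-17; μ^(5)=-27

((1, 0, 1, 0, 2, 0); (0, 0, 0, 0, 1, 1); (1, 1, 0, 0, 0, 0); (0, 0, 0, 1, 0, 0); (0, 1, 0, 0, 0, 0))


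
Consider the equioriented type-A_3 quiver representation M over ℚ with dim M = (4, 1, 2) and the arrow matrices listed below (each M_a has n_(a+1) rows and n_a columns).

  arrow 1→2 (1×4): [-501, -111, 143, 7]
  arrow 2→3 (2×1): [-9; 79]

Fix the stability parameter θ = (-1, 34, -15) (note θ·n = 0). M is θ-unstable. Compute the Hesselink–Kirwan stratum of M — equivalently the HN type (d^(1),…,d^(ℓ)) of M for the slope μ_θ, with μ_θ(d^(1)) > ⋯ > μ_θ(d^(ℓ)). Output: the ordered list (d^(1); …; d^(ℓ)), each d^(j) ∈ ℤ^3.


Via rank(M_{q-1}∘⋯∘M_p): M ≅ I[1,1]^3, I[1,3], I[3,3].
μ_θ-semistable layers: μ^(1)=19/2; μ^(2)=-1; μ^(3)=-15

((0, 1, 1); (4, 0, 0); (0, 0, 1))


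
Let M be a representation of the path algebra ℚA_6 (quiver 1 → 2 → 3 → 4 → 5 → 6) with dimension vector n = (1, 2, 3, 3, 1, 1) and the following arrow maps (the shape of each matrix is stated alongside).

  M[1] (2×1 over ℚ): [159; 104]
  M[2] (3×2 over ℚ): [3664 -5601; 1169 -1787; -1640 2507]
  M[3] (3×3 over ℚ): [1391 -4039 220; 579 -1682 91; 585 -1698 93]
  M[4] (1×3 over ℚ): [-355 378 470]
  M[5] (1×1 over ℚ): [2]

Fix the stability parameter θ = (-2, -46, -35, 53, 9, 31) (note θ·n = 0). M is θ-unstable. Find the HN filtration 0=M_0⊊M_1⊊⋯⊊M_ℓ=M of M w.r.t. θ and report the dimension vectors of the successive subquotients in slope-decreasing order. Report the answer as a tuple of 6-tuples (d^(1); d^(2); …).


Barcode: M ≅ I[1,6], I[2,3], I[3,4], I[4,4]. HN layers by μ_θ (5 steps, strictly decreasing):
  μ^(1)=53; μ^(2)=31; μ^(3)=-83/3; μ^(4)=-35; μ^(5)=-46

((0, 0, 0, 2, 0, 0); (0, 0, 0, 1, 1, 1); (1, 1, 1, 0, 0, 0); (0, 0, 2, 0, 0, 0); (0, 1, 0, 0, 0, 0))


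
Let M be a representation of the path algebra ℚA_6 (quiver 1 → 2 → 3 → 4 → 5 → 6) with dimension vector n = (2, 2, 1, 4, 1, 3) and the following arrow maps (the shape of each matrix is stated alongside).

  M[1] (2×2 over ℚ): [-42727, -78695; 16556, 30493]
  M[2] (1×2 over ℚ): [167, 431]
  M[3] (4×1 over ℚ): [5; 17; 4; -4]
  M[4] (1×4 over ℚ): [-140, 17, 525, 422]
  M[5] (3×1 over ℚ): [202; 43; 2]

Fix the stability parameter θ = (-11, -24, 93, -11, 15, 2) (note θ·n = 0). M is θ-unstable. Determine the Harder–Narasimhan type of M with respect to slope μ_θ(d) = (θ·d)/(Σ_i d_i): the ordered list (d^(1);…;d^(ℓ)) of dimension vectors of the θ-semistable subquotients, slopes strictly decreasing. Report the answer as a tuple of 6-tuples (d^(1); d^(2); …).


Via rank(M_{q-1}∘⋯∘M_p): M ≅ I[1,2], I[1,6], I[4,4]^3, I[6,6]^2.
μ_θ-semistable layers: μ^(1)=99/4; μ^(2)=2; μ^(3)=-11; μ^(4)=-35/2

((0, 0, 1, 1, 1, 1); (0, 0, 0, 0, 0, 2); (0, 0, 0, 3, 0, 0); (2, 2, 0, 0, 0, 0))


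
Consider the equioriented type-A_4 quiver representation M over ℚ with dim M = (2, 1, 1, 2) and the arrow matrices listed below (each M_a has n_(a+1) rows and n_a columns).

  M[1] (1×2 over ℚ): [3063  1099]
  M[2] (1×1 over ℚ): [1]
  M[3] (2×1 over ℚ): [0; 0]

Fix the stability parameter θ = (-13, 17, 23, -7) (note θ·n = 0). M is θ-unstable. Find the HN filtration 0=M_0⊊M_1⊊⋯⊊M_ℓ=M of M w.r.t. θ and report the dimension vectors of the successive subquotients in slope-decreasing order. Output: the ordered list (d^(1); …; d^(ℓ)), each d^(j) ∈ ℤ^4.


Interval decomposition of M: I[1,1], I[1,3], I[4,4]^2.
HN type (ℓ=4): μ^(1)=23; μ^(2)=17; μ^(3)=-7; μ^(4)=-13

((0, 0, 1, 0); (0, 1, 0, 0); (0, 0, 0, 2); (2, 0, 0, 0))


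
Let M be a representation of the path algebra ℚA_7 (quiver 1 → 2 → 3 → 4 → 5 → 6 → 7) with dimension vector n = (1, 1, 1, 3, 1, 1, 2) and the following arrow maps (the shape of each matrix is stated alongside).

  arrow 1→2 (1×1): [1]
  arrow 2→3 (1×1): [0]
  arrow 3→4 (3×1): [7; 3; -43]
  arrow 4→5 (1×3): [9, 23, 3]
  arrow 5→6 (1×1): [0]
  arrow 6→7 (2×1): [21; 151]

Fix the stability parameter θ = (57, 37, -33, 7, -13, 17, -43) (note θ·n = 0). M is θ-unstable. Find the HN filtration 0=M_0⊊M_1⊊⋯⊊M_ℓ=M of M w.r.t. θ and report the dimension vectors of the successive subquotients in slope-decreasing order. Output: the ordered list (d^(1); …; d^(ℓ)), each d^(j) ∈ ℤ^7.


Interval decomposition of M: I[1,2], I[3,5], I[4,4]^2, I[6,7], I[7,7].
HN type (ℓ=6): μ^(1)=47; μ^(2)=7; μ^(3)=-3; μ^(4)=-13; μ^(5)=-33; μ^(6)=-43

((1, 1, 0, 0, 0, 0, 0); (0, 0, 0, 2, 0, 0, 0); (0, 0, 0, 1, 1, 0, 0); (0, 0, 0, 0, 0, 1, 1); (0, 0, 1, 0, 0, 0, 0); (0, 0, 0, 0, 0, 0, 1))


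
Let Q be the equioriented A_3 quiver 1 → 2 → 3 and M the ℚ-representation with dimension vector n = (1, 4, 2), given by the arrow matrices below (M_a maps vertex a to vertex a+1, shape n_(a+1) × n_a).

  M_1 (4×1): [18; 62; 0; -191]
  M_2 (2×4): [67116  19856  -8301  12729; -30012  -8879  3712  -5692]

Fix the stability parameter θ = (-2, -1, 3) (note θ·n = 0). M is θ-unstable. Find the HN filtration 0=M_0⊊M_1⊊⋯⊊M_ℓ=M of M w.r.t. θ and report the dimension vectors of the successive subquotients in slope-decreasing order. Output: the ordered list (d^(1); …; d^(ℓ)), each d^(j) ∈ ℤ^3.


Barcode: M ≅ I[1,3], I[2,2]^2, I[2,3]. HN layers by μ_θ (3 steps, strictly decreasing):
  μ^(1)=3; μ^(2)=-1; μ^(3)=-2

((0, 0, 2); (0, 4, 0); (1, 0, 0))


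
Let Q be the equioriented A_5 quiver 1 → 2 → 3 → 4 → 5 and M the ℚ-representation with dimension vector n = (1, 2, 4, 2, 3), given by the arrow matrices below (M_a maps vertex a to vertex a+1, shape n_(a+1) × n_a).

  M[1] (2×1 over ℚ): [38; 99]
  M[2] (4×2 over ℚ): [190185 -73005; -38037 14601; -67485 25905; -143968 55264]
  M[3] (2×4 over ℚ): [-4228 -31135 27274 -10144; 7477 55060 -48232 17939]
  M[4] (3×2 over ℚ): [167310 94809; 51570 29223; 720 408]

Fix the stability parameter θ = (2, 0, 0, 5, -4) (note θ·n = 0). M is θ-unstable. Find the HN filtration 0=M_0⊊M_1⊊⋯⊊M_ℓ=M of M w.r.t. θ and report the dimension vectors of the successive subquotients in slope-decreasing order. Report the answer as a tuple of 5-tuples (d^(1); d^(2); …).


Barcode: M ≅ I[1,5], I[2,2], I[3,3]^2, I[3,4], I[5,5]^2. HN layers by μ_θ (4 steps, strictly decreasing):
  μ^(1)=5; μ^(2)=3/5; μ^(3)=0; μ^(4)=-4

((0, 0, 0, 1, 0); (1, 1, 1, 1, 1); (0, 1, 3, 0, 0); (0, 0, 0, 0, 2))


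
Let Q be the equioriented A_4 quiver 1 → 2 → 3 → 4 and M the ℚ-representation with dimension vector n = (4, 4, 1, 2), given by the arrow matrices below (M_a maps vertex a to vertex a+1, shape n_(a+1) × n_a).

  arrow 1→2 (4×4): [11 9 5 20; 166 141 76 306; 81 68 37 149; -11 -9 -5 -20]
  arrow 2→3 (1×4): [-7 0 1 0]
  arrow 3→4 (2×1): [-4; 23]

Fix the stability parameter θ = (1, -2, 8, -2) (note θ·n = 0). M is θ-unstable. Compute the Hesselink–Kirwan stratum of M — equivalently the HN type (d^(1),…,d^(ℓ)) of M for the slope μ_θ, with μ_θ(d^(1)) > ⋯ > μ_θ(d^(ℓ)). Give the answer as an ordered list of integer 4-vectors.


Interval decomposition of M: I[1,1], I[1,2]^2, I[1,4], I[2,2], I[4,4].
HN type (ℓ=4): μ^(1)=3; μ^(2)=1; μ^(3)=-1/2; μ^(4)=-2

((0, 0, 1, 1); (1, 0, 0, 0); (3, 3, 0, 0); (0, 1, 0, 1))


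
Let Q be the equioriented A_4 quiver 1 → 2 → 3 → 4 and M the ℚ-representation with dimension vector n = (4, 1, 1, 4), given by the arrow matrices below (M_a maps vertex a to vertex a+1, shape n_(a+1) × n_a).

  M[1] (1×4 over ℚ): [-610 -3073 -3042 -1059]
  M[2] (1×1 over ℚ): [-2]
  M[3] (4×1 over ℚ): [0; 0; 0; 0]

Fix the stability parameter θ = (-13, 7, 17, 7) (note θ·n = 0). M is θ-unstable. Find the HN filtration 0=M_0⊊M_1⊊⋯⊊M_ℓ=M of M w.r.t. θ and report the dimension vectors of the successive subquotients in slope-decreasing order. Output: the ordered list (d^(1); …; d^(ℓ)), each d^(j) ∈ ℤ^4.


Via rank(M_{q-1}∘⋯∘M_p): M ≅ I[1,1]^3, I[1,3], I[4,4]^4.
μ_θ-semistable layers: μ^(1)=17; μ^(2)=7; μ^(3)=-13

((0, 0, 1, 0); (0, 1, 0, 4); (4, 0, 0, 0))


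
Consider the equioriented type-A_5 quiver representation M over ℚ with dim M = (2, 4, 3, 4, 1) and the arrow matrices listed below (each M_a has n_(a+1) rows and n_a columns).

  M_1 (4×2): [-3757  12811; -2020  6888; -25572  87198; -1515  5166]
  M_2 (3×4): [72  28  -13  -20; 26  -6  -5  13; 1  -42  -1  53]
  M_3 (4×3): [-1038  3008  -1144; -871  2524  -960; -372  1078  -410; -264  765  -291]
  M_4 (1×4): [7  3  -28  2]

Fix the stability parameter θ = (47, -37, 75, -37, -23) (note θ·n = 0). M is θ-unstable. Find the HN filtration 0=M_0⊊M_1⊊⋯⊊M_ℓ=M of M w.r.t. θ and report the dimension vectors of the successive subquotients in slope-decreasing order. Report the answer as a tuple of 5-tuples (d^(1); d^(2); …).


Via rank(M_{q-1}∘⋯∘M_p): M ≅ I[1,4], I[1,5], I[2,2], I[2,3], I[4,4]^2.
μ_θ-semistable layers: μ^(1)=75; μ^(2)=19; μ^(3)=5; μ^(4)=-37

((0, 0, 1, 0, 0); (0, 0, 1, 1, 0); (2, 2, 1, 1, 1); (0, 2, 0, 2, 0))


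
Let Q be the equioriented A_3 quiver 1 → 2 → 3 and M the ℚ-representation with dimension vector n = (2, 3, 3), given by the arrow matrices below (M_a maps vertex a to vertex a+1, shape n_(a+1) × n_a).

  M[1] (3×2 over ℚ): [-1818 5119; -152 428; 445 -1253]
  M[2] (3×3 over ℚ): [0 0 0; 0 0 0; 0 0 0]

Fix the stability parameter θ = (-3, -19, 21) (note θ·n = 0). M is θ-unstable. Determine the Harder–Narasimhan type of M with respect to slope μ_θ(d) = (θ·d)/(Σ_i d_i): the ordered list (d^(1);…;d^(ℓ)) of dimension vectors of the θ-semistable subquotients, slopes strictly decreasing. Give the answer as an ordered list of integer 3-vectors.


Via rank(M_{q-1}∘⋯∘M_p): M ≅ I[1,2]^2, I[2,2], I[3,3]^3.
μ_θ-semistable layers: μ^(1)=21; μ^(2)=-11; μ^(3)=-19

((0, 0, 3); (2, 2, 0); (0, 1, 0))


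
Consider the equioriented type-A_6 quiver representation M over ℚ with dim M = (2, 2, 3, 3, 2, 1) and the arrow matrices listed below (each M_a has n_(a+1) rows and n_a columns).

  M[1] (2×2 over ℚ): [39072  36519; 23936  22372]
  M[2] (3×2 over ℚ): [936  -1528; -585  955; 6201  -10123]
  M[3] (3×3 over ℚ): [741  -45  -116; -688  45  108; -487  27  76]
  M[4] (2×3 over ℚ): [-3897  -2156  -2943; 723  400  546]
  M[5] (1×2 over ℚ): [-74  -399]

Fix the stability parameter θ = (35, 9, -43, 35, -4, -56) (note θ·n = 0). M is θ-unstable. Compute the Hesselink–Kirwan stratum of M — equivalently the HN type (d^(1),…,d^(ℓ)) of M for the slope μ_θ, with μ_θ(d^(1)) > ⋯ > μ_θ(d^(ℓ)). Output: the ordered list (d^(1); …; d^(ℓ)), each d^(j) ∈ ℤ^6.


Via rank(M_{q-1}∘⋯∘M_p): M ≅ I[1,1], I[1,6], I[2,2], I[3,3], I[3,4], I[4,5].
μ_θ-semistable layers: μ^(1)=35; μ^(2)=31/2; μ^(3)=9; μ^(4)=-4; μ^(5)=-43

((1, 0, 0, 1, 0, 0); (0, 0, 0, 1, 1, 0); (0, 1, 0, 0, 0, 0); (1, 1, 1, 1, 1, 1); (0, 0, 2, 0, 0, 0))


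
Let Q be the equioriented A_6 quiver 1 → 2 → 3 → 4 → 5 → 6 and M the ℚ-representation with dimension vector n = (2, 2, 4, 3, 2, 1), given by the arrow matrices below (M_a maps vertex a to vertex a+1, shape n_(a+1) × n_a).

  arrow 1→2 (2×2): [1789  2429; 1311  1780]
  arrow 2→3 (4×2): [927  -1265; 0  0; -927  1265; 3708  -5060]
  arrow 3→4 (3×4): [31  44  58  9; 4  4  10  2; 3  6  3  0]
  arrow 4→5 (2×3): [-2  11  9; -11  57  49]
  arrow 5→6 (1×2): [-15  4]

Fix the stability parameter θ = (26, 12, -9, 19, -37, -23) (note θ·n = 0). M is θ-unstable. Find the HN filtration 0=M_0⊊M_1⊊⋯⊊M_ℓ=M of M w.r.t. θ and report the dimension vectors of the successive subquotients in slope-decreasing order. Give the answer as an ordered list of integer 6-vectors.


Via rank(M_{q-1}∘⋯∘M_p): M ≅ I[1,2], I[1,5], I[3,3]^2, I[3,6], I[4,4].
μ_θ-semistable layers: μ^(1)=19; μ^(2)=11/5; μ^(3)=-9; μ^(4)=-25/2

((1, 1, 0, 1, 0, 0); (1, 1, 1, 1, 1, 0); (0, 0, 2, 0, 0, 0); (0, 0, 1, 1, 1, 1))


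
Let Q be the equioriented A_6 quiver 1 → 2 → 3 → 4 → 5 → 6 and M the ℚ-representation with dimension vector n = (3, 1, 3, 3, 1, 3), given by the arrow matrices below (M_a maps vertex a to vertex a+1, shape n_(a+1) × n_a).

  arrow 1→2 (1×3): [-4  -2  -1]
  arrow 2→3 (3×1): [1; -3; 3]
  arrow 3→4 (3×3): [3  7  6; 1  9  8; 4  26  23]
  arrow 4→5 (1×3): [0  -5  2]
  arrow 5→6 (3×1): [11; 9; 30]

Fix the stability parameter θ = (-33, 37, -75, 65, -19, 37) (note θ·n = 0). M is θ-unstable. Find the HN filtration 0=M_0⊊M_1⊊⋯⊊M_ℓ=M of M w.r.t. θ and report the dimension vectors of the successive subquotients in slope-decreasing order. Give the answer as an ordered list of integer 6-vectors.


Via rank(M_{q-1}∘⋯∘M_p): M ≅ I[1,1]^2, I[1,4], I[3,3], I[3,6], I[4,4], I[6,6]^2.
μ_θ-semistable layers: μ^(1)=65; μ^(2)=37; μ^(3)=23; μ^(4)=-19; μ^(5)=-33; μ^(6)=-75

((0, 0, 0, 2, 0, 0); (0, 0, 0, 0, 0, 3); (0, 0, 0, 1, 1, 0); (0, 1, 1, 0, 0, 0); (3, 0, 0, 0, 0, 0); (0, 0, 2, 0, 0, 0))


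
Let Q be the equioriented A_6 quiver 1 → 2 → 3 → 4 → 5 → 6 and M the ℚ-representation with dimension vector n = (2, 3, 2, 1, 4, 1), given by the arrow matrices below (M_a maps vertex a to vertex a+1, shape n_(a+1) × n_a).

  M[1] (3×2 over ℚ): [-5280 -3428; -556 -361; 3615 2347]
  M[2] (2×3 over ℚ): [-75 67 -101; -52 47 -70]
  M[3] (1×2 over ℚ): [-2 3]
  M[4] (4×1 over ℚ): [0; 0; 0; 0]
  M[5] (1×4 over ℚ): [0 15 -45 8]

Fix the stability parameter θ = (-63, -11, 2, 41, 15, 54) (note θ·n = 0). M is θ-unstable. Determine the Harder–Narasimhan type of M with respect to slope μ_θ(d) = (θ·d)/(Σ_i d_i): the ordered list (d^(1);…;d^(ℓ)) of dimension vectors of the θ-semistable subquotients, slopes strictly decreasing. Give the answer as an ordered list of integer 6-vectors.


Via rank(M_{q-1}∘⋯∘M_p): M ≅ I[1,3], I[1,4], I[2,2], I[5,5]^3, I[5,6].
μ_θ-semistable layers: μ^(1)=54; μ^(2)=41; μ^(3)=15; μ^(4)=2; μ^(5)=-11; μ^(6)=-63

((0, 0, 0, 0, 0, 1); (0, 0, 0, 1, 0, 0); (0, 0, 0, 0, 4, 0); (0, 0, 2, 0, 0, 0); (0, 3, 0, 0, 0, 0); (2, 0, 0, 0, 0, 0))


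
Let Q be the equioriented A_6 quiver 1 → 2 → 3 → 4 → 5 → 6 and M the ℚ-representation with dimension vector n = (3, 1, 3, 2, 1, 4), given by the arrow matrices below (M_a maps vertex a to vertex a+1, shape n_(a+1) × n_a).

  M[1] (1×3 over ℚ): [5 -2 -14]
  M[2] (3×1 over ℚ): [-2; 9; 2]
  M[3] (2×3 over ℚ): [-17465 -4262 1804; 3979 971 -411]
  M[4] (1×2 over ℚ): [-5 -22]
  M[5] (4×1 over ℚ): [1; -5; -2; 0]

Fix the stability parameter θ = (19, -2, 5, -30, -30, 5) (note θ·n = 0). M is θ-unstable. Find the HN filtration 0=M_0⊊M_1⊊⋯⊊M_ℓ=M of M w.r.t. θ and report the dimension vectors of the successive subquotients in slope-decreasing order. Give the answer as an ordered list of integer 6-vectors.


Via rank(M_{q-1}∘⋯∘M_p): M ≅ I[1,1]^2, I[1,6], I[3,3], I[3,4], I[6,6]^3.
μ_θ-semistable layers: μ^(1)=19; μ^(2)=5; μ^(3)=-38/5; μ^(4)=-25/2

((2, 0, 0, 0, 0, 0); (0, 0, 1, 0, 0, 4); (1, 1, 1, 1, 1, 0); (0, 0, 1, 1, 0, 0))


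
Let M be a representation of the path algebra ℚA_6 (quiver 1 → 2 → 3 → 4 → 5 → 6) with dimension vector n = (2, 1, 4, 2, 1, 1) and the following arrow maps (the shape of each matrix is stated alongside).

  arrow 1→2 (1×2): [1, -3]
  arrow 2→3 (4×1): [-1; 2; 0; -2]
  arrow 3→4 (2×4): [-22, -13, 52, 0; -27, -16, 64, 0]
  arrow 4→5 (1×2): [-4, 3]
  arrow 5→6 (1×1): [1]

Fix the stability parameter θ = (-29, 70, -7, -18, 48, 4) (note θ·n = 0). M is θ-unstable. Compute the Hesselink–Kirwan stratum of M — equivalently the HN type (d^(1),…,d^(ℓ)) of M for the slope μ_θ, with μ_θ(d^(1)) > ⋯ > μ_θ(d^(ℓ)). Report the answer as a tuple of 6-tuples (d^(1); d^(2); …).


Via rank(M_{q-1}∘⋯∘M_p): M ≅ I[1,1], I[1,6], I[3,3]^2, I[3,4].
μ_θ-semistable layers: μ^(1)=26; μ^(2)=15; μ^(3)=-7; μ^(4)=-25/2; μ^(5)=-29

((0, 0, 0, 0, 1, 1); (0, 1, 1, 1, 0, 0); (0, 0, 2, 0, 0, 0); (0, 0, 1, 1, 0, 0); (2, 0, 0, 0, 0, 0))


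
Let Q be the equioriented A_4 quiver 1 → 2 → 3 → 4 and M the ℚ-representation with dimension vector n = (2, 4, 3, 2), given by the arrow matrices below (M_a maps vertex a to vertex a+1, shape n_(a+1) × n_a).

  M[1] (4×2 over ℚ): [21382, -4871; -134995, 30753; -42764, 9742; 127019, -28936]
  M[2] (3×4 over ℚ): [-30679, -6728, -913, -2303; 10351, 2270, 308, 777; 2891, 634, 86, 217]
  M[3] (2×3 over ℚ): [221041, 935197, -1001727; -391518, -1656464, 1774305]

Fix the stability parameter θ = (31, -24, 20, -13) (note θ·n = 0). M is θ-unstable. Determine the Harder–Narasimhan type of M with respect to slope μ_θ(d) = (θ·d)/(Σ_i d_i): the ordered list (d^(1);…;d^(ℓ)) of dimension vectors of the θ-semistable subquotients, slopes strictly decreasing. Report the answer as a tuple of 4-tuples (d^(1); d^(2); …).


Barcode: M ≅ I[1,2], I[1,4], I[2,2], I[2,4], I[3,3]. HN layers by μ_θ (3 steps, strictly decreasing):
  μ^(1)=20; μ^(2)=7/2; μ^(3)=-24

((0, 0, 1, 0); (2, 2, 2, 2); (0, 2, 0, 0))


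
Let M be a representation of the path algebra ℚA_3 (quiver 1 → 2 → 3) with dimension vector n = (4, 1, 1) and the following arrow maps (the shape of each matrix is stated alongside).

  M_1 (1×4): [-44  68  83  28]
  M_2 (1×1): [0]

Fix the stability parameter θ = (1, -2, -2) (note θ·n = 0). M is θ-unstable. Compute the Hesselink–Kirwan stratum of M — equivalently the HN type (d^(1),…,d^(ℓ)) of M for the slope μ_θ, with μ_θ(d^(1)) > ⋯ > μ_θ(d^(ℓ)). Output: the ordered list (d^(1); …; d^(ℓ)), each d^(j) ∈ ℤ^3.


Interval decomposition of M: I[1,1]^3, I[1,2], I[3,3].
HN type (ℓ=3): μ^(1)=1; μ^(2)=-1/2; μ^(3)=-2

((3, 0, 0); (1, 1, 0); (0, 0, 1))


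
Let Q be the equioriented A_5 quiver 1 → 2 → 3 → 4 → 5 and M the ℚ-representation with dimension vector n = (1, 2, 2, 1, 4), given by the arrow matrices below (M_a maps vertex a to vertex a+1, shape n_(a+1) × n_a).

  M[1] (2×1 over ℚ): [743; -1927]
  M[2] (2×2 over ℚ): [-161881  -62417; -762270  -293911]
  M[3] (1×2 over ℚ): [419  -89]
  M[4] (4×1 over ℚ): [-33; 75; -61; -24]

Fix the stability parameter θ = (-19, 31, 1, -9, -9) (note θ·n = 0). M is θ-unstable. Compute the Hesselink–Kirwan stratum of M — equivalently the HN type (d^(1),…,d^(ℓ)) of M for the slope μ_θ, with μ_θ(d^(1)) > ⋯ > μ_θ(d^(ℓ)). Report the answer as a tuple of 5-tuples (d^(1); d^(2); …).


Barcode: M ≅ I[1,5], I[2,3], I[5,5]^3. HN layers by μ_θ (4 steps, strictly decreasing):
  μ^(1)=16; μ^(2)=7/2; μ^(3)=-9; μ^(4)=-19

((0, 1, 1, 0, 0); (0, 1, 1, 1, 1); (0, 0, 0, 0, 3); (1, 0, 0, 0, 0))


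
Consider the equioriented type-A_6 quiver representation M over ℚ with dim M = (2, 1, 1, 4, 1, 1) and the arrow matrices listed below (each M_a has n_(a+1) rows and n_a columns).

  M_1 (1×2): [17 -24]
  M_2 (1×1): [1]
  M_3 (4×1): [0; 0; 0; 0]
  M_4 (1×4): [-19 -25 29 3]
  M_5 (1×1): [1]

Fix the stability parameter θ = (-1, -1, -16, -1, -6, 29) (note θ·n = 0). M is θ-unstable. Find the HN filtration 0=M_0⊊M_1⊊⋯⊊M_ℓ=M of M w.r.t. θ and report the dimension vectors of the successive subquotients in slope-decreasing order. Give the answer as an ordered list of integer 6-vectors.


Barcode: M ≅ I[1,1], I[1,3], I[4,4]^3, I[4,6]. HN layers by μ_θ (4 steps, strictly decreasing):
  μ^(1)=29; μ^(2)=-1; μ^(3)=-7/2; μ^(4)=-6

((0, 0, 0, 0, 0, 1); (1, 0, 0, 3, 0, 0); (0, 0, 0, 1, 1, 0); (1, 1, 1, 0, 0, 0))


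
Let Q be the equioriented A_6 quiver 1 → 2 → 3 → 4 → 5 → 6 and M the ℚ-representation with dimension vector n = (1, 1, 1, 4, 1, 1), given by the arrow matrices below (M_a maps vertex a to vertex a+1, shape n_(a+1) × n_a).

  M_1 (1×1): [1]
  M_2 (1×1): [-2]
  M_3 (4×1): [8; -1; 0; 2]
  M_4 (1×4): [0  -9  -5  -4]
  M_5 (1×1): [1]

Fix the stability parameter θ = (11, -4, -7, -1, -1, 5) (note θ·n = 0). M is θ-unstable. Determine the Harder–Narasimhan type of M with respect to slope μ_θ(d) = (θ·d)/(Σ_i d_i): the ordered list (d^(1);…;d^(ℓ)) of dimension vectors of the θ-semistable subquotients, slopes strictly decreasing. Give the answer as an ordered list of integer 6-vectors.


Via rank(M_{q-1}∘⋯∘M_p): M ≅ I[1,6], I[4,4]^3.
μ_θ-semistable layers: μ^(1)=5; μ^(2)=-2/5; μ^(3)=-1

((0, 0, 0, 0, 0, 1); (1, 1, 1, 1, 1, 0); (0, 0, 0, 3, 0, 0))


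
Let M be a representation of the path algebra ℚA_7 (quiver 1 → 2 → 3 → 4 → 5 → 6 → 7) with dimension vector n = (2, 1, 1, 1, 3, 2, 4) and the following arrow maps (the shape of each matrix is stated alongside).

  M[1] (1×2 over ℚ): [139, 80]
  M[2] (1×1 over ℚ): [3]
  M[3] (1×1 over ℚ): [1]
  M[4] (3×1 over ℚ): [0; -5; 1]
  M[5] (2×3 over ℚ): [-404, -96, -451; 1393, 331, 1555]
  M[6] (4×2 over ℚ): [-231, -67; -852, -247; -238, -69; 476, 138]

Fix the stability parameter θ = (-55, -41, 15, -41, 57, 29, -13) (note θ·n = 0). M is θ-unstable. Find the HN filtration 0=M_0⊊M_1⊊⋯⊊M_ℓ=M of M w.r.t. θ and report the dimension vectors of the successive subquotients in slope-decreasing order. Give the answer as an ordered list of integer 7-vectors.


Via rank(M_{q-1}∘⋯∘M_p): M ≅ I[1,1], I[1,7], I[5,5], I[5,7], I[7,7]^2.
μ_θ-semistable layers: μ^(1)=57; μ^(2)=73/3; μ^(3)=-13; μ^(4)=-41; μ^(5)=-55

((0, 0, 0, 0, 1, 0, 0); (0, 0, 0, 0, 2, 2, 2); (0, 0, 1, 1, 0, 0, 2); (0, 1, 0, 0, 0, 0, 0); (2, 0, 0, 0, 0, 0, 0))


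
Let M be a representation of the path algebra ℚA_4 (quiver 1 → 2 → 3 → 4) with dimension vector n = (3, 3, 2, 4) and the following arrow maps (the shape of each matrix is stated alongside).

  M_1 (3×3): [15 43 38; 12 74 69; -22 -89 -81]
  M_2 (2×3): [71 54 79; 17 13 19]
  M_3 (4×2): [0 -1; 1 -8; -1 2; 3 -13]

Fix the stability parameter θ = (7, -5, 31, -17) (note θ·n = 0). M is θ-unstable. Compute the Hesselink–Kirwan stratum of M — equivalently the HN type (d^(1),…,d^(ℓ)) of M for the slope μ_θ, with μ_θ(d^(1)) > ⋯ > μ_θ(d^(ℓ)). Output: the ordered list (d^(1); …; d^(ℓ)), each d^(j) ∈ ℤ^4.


Barcode: M ≅ I[1,2], I[1,4]^2, I[4,4]^2. HN layers by μ_θ (3 steps, strictly decreasing):
  μ^(1)=7; μ^(2)=1; μ^(3)=-17

((0, 0, 2, 2); (3, 3, 0, 0); (0, 0, 0, 2))


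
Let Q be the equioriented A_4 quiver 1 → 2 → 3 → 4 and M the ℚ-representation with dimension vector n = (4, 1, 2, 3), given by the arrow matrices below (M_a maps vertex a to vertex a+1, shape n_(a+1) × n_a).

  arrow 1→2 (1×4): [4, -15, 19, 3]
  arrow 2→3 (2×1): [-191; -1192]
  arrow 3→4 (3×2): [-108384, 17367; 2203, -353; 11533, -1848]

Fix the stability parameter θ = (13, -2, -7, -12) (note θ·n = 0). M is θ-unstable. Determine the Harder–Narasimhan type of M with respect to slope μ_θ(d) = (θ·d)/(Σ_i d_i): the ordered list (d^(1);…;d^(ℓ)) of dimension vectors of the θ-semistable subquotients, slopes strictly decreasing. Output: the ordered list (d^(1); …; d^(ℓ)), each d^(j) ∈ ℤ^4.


Via rank(M_{q-1}∘⋯∘M_p): M ≅ I[1,1]^3, I[1,4], I[3,4], I[4,4].
μ_θ-semistable layers: μ^(1)=13; μ^(2)=-2; μ^(3)=-19/2; μ^(4)=-12

((3, 0, 0, 0); (1, 1, 1, 1); (0, 0, 1, 1); (0, 0, 0, 1))


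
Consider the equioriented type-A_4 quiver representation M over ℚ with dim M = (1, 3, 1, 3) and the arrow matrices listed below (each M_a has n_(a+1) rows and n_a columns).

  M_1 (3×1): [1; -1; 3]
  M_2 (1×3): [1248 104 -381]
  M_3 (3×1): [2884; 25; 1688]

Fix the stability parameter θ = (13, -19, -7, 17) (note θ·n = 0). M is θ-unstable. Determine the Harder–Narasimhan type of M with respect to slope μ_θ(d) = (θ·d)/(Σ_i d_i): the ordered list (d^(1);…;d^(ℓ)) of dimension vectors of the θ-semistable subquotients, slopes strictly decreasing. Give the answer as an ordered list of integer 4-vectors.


Barcode: M ≅ I[1,4], I[2,2]^2, I[4,4]^2. HN layers by μ_θ (3 steps, strictly decreasing):
  μ^(1)=17; μ^(2)=-13/3; μ^(3)=-19

((0, 0, 0, 3); (1, 1, 1, 0); (0, 2, 0, 0))


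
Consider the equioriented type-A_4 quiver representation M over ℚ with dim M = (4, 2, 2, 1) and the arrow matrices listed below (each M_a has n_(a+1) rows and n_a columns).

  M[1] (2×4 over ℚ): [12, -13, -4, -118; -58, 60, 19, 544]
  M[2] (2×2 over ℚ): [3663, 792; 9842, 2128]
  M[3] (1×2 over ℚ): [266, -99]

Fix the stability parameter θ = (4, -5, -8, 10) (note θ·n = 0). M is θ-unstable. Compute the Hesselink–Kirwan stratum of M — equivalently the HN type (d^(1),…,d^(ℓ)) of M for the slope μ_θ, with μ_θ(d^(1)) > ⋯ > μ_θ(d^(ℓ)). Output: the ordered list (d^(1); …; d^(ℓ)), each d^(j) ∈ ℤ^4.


Barcode: M ≅ I[1,1]^2, I[1,2], I[1,3], I[3,4]. HN layers by μ_θ (5 steps, strictly decreasing):
  μ^(1)=10; μ^(2)=4; μ^(3)=-1/2; μ^(4)=-3; μ^(5)=-8

((0, 0, 0, 1); (2, 0, 0, 0); (1, 1, 0, 0); (1, 1, 1, 0); (0, 0, 1, 0))


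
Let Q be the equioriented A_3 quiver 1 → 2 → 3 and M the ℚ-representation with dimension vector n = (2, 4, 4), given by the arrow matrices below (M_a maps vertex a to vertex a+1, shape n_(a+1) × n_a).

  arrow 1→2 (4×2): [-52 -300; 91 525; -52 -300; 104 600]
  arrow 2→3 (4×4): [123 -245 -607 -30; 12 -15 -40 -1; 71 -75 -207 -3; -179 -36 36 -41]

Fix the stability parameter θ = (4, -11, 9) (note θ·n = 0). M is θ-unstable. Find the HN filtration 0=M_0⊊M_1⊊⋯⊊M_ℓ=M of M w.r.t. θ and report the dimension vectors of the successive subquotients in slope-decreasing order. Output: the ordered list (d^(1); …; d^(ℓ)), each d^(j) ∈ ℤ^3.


Via rank(M_{q-1}∘⋯∘M_p): M ≅ I[1,1], I[1,3], I[2,3]^3.
μ_θ-semistable layers: μ^(1)=9; μ^(2)=4; μ^(3)=-7/2; μ^(4)=-11

((0, 0, 4); (1, 0, 0); (1, 1, 0); (0, 3, 0))


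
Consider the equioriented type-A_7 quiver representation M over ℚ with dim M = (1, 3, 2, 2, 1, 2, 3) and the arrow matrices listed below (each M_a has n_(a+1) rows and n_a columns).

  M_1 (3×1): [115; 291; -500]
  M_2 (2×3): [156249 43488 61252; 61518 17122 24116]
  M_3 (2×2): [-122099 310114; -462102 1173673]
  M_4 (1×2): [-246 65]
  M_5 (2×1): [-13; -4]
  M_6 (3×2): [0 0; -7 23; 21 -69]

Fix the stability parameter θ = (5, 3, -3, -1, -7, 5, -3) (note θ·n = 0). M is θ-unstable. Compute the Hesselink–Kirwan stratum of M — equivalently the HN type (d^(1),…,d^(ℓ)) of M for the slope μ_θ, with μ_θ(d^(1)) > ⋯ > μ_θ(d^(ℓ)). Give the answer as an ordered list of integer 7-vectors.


Via rank(M_{q-1}∘⋯∘M_p): M ≅ I[1,7], I[2,2], I[2,4], I[6,6], I[7,7]^2.
μ_θ-semistable layers: μ^(1)=5; μ^(2)=3; μ^(3)=1; μ^(4)=-1/3; μ^(5)=-3/5; μ^(6)=-3

((0, 0, 0, 0, 0, 1, 0); (0, 1, 0, 0, 0, 0, 0); (0, 0, 0, 0, 0, 1, 1); (0, 1, 1, 1, 0, 0, 0); (1, 1, 1, 1, 1, 0, 0); (0, 0, 0, 0, 0, 0, 2))


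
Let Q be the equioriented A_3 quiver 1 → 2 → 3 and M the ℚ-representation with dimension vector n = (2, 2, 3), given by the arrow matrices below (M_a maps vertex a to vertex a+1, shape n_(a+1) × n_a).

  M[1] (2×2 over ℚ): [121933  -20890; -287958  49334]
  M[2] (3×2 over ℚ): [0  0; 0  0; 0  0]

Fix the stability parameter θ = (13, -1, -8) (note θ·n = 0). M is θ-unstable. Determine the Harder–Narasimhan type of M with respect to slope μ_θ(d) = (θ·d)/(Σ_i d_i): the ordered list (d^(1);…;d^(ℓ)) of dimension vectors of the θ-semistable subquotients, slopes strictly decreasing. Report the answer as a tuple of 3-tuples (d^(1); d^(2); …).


Barcode: M ≅ I[1,2]^2, I[3,3]^3. HN layers by μ_θ (2 steps, strictly decreasing):
  μ^(1)=6; μ^(2)=-8

((2, 2, 0); (0, 0, 3))


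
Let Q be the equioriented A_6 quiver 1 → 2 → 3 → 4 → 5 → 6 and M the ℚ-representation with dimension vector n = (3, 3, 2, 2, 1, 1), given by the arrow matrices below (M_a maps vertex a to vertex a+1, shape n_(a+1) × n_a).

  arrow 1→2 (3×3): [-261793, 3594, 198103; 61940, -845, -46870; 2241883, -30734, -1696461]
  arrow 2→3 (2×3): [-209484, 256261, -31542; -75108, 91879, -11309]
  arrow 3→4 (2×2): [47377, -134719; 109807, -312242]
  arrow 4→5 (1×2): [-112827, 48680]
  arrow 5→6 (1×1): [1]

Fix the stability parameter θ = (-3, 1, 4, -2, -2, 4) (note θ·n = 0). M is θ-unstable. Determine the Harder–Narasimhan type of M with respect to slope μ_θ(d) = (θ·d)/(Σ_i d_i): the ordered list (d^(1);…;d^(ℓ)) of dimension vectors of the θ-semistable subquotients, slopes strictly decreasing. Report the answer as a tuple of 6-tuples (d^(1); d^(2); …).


Barcode: M ≅ I[1,1], I[1,4], I[1,6], I[2,2]. HN layers by μ_θ (4 steps, strictly decreasing):
  μ^(1)=4; μ^(2)=1; μ^(3)=1/4; μ^(4)=-3

((0, 0, 0, 0, 0, 1); (0, 2, 1, 1, 0, 0); (0, 1, 1, 1, 1, 0); (3, 0, 0, 0, 0, 0))


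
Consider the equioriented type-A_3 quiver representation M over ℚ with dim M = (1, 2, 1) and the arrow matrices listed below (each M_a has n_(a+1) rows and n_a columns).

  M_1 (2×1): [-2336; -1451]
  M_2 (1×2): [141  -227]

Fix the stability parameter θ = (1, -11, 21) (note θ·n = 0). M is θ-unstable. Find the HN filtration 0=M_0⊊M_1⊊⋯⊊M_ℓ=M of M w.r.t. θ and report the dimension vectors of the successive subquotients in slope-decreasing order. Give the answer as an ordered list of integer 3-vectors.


Interval decomposition of M: I[1,3], I[2,2].
HN type (ℓ=3): μ^(1)=21; μ^(2)=-5; μ^(3)=-11

((0, 0, 1); (1, 1, 0); (0, 1, 0))


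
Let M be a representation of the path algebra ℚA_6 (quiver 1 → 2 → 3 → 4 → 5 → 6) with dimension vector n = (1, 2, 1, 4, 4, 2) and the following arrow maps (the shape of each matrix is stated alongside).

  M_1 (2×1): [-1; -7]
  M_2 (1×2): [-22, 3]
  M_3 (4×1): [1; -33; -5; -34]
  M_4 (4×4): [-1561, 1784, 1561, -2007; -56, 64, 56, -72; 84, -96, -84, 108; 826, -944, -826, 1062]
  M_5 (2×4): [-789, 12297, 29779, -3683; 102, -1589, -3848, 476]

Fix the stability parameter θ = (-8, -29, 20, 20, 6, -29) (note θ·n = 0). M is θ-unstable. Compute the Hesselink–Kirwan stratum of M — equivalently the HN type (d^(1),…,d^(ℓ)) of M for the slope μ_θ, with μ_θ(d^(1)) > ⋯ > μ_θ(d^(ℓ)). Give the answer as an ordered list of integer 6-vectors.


Barcode: M ≅ I[1,4], I[2,2], I[4,4]^2, I[4,6], I[5,5]^2, I[5,6]. HN layers by μ_θ (6 steps, strictly decreasing):
  μ^(1)=20; μ^(2)=6; μ^(3)=-1; μ^(4)=-23/2; μ^(5)=-37/2; μ^(6)=-29

((0, 0, 1, 3, 0, 0); (0, 0, 0, 0, 2, 0); (0, 0, 0, 1, 1, 1); (0, 0, 0, 0, 1, 1); (1, 1, 0, 0, 0, 0); (0, 1, 0, 0, 0, 0))
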